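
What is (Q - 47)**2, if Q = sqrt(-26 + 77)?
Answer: (47 - sqrt(51))**2 ≈ 1588.7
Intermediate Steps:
Q = sqrt(51) ≈ 7.1414
(Q - 47)**2 = (sqrt(51) - 47)**2 = (-47 + sqrt(51))**2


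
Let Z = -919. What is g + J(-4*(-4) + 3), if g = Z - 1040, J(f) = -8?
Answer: -1967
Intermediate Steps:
g = -1959 (g = -919 - 1040 = -1959)
g + J(-4*(-4) + 3) = -1959 - 8 = -1967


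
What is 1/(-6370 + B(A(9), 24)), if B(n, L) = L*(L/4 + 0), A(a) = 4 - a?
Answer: -1/6226 ≈ -0.00016062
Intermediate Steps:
B(n, L) = L²/4 (B(n, L) = L*(L*(¼) + 0) = L*(L/4 + 0) = L*(L/4) = L²/4)
1/(-6370 + B(A(9), 24)) = 1/(-6370 + (¼)*24²) = 1/(-6370 + (¼)*576) = 1/(-6370 + 144) = 1/(-6226) = -1/6226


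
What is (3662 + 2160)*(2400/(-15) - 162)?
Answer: -1874684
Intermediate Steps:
(3662 + 2160)*(2400/(-15) - 162) = 5822*(2400*(-1/15) - 162) = 5822*(-160 - 162) = 5822*(-322) = -1874684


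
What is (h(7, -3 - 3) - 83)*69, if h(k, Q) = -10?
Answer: -6417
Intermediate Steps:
(h(7, -3 - 3) - 83)*69 = (-10 - 83)*69 = -93*69 = -6417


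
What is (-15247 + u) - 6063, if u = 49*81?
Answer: -17341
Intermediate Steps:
u = 3969
(-15247 + u) - 6063 = (-15247 + 3969) - 6063 = -11278 - 6063 = -17341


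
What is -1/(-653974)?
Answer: 1/653974 ≈ 1.5291e-6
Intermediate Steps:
-1/(-653974) = -1*(-1/653974) = 1/653974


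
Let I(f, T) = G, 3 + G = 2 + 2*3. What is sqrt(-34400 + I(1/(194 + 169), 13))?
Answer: I*sqrt(34395) ≈ 185.46*I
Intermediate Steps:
G = 5 (G = -3 + (2 + 2*3) = -3 + (2 + 6) = -3 + 8 = 5)
I(f, T) = 5
sqrt(-34400 + I(1/(194 + 169), 13)) = sqrt(-34400 + 5) = sqrt(-34395) = I*sqrt(34395)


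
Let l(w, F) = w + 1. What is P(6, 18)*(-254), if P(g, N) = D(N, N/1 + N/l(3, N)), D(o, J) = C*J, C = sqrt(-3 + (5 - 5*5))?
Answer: -5715*I*sqrt(23) ≈ -27408.0*I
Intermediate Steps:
l(w, F) = 1 + w
C = I*sqrt(23) (C = sqrt(-3 + (5 - 25)) = sqrt(-3 - 20) = sqrt(-23) = I*sqrt(23) ≈ 4.7958*I)
D(o, J) = I*J*sqrt(23) (D(o, J) = (I*sqrt(23))*J = I*J*sqrt(23))
P(g, N) = 5*I*N*sqrt(23)/4 (P(g, N) = I*(N/1 + N/(1 + 3))*sqrt(23) = I*(N*1 + N/4)*sqrt(23) = I*(N + N*(1/4))*sqrt(23) = I*(N + N/4)*sqrt(23) = I*(5*N/4)*sqrt(23) = 5*I*N*sqrt(23)/4)
P(6, 18)*(-254) = ((5/4)*I*18*sqrt(23))*(-254) = (45*I*sqrt(23)/2)*(-254) = -5715*I*sqrt(23)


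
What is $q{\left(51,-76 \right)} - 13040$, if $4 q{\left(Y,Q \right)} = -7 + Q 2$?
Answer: $- \frac{52319}{4} \approx -13080.0$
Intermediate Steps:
$q{\left(Y,Q \right)} = - \frac{7}{4} + \frac{Q}{2}$ ($q{\left(Y,Q \right)} = \frac{-7 + Q 2}{4} = \frac{-7 + 2 Q}{4} = - \frac{7}{4} + \frac{Q}{2}$)
$q{\left(51,-76 \right)} - 13040 = \left(- \frac{7}{4} + \frac{1}{2} \left(-76\right)\right) - 13040 = \left(- \frac{7}{4} - 38\right) - 13040 = - \frac{159}{4} - 13040 = - \frac{52319}{4}$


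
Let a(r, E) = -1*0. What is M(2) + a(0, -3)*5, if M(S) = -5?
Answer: -5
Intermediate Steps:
a(r, E) = 0
M(2) + a(0, -3)*5 = -5 + 0*5 = -5 + 0 = -5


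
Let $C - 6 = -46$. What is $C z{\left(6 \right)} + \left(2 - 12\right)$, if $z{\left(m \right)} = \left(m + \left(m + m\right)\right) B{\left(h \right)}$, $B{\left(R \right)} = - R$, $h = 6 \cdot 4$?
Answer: $17270$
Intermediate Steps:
$C = -40$ ($C = 6 - 46 = -40$)
$h = 24$
$z{\left(m \right)} = - 72 m$ ($z{\left(m \right)} = \left(m + \left(m + m\right)\right) \left(\left(-1\right) 24\right) = \left(m + 2 m\right) \left(-24\right) = 3 m \left(-24\right) = - 72 m$)
$C z{\left(6 \right)} + \left(2 - 12\right) = - 40 \left(\left(-72\right) 6\right) + \left(2 - 12\right) = \left(-40\right) \left(-432\right) + \left(2 - 12\right) = 17280 - 10 = 17270$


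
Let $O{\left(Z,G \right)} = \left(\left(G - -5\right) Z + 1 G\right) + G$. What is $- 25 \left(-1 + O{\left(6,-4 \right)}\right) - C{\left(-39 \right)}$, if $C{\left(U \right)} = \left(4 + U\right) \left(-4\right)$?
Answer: $-65$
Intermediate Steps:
$O{\left(Z,G \right)} = 2 G + Z \left(5 + G\right)$ ($O{\left(Z,G \right)} = \left(\left(G + 5\right) Z + G\right) + G = \left(\left(5 + G\right) Z + G\right) + G = \left(Z \left(5 + G\right) + G\right) + G = \left(G + Z \left(5 + G\right)\right) + G = 2 G + Z \left(5 + G\right)$)
$C{\left(U \right)} = -16 - 4 U$
$- 25 \left(-1 + O{\left(6,-4 \right)}\right) - C{\left(-39 \right)} = - 25 \left(-1 + \left(2 \left(-4\right) + 5 \cdot 6 - 24\right)\right) - \left(-16 - -156\right) = - 25 \left(-1 - 2\right) - \left(-16 + 156\right) = - 25 \left(-1 - 2\right) - 140 = \left(-25\right) \left(-3\right) - 140 = 75 - 140 = -65$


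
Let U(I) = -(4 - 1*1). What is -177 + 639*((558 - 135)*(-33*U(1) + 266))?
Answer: 98658228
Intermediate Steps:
U(I) = -3 (U(I) = -(4 - 1) = -1*3 = -3)
-177 + 639*((558 - 135)*(-33*U(1) + 266)) = -177 + 639*((558 - 135)*(-33*(-3) + 266)) = -177 + 639*(423*(99 + 266)) = -177 + 639*(423*365) = -177 + 639*154395 = -177 + 98658405 = 98658228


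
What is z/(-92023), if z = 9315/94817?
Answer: -405/379362817 ≈ -1.0676e-6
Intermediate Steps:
z = 9315/94817 (z = 9315*(1/94817) = 9315/94817 ≈ 0.098242)
z/(-92023) = (9315/94817)/(-92023) = (9315/94817)*(-1/92023) = -405/379362817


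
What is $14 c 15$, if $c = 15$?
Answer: $3150$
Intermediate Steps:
$14 c 15 = 14 \cdot 15 \cdot 15 = 210 \cdot 15 = 3150$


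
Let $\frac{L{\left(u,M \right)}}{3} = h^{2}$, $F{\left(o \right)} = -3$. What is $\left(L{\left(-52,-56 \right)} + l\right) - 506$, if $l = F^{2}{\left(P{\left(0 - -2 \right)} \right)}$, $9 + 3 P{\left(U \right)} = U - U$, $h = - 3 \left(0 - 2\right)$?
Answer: $-389$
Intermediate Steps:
$h = 6$ ($h = \left(-3\right) \left(-2\right) = 6$)
$P{\left(U \right)} = -3$ ($P{\left(U \right)} = -3 + \frac{U - U}{3} = -3 + \frac{1}{3} \cdot 0 = -3 + 0 = -3$)
$L{\left(u,M \right)} = 108$ ($L{\left(u,M \right)} = 3 \cdot 6^{2} = 3 \cdot 36 = 108$)
$l = 9$ ($l = \left(-3\right)^{2} = 9$)
$\left(L{\left(-52,-56 \right)} + l\right) - 506 = \left(108 + 9\right) - 506 = 117 - 506 = -389$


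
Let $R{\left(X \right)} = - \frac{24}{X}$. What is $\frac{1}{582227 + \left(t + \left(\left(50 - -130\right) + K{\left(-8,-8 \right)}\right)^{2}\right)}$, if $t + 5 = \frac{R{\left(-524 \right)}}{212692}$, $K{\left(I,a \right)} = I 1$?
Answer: $\frac{13931326}{8523268834759} \approx 1.6345 \cdot 10^{-6}$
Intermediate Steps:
$K{\left(I,a \right)} = I$
$t = - \frac{69656627}{13931326}$ ($t = -5 + \frac{\left(-24\right) \frac{1}{-524}}{212692} = -5 + \left(-24\right) \left(- \frac{1}{524}\right) \frac{1}{212692} = -5 + \frac{6}{131} \cdot \frac{1}{212692} = -5 + \frac{3}{13931326} = - \frac{69656627}{13931326} \approx -5.0$)
$\frac{1}{582227 + \left(t + \left(\left(50 - -130\right) + K{\left(-8,-8 \right)}\right)^{2}\right)} = \frac{1}{582227 - \left(\frac{69656627}{13931326} - \left(\left(50 - -130\right) - 8\right)^{2}\right)} = \frac{1}{582227 - \left(\frac{69656627}{13931326} - \left(\left(50 + 130\right) - 8\right)^{2}\right)} = \frac{1}{582227 - \left(\frac{69656627}{13931326} - \left(180 - 8\right)^{2}\right)} = \frac{1}{582227 - \left(\frac{69656627}{13931326} - 172^{2}\right)} = \frac{1}{582227 + \left(- \frac{69656627}{13931326} + 29584\right)} = \frac{1}{582227 + \frac{412074691757}{13931326}} = \frac{1}{\frac{8523268834759}{13931326}} = \frac{13931326}{8523268834759}$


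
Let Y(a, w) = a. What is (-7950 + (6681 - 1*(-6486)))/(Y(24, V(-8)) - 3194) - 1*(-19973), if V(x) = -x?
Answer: 63309193/3170 ≈ 19971.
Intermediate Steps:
(-7950 + (6681 - 1*(-6486)))/(Y(24, V(-8)) - 3194) - 1*(-19973) = (-7950 + (6681 - 1*(-6486)))/(24 - 3194) - 1*(-19973) = (-7950 + (6681 + 6486))/(-3170) + 19973 = (-7950 + 13167)*(-1/3170) + 19973 = 5217*(-1/3170) + 19973 = -5217/3170 + 19973 = 63309193/3170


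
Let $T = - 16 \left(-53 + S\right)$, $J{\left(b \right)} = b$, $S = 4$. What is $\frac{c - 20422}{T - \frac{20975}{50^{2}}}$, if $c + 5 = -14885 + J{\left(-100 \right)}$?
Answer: $- \frac{3541200}{77561} \approx -45.657$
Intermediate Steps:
$T = 784$ ($T = - 16 \left(-53 + 4\right) = \left(-16\right) \left(-49\right) = 784$)
$c = -14990$ ($c = -5 - 14985 = -14990$)
$\frac{c - 20422}{T - \frac{20975}{50^{2}}} = \frac{-14990 - 20422}{784 - \frac{20975}{50^{2}}} = - \frac{35412}{784 - \frac{20975}{2500}} = - \frac{35412}{784 - \frac{839}{100}} = - \frac{35412}{\frac{77561}{100}} = \left(-35412\right) \frac{100}{77561} = - \frac{3541200}{77561}$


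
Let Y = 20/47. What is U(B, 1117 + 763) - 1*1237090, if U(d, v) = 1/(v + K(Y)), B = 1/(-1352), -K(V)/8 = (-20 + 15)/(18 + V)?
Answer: -1008203607767/814980 ≈ -1.2371e+6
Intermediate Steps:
Y = 20/47 (Y = 20*(1/47) = 20/47 ≈ 0.42553)
K(V) = 40/(18 + V) (K(V) = -8*(-20 + 15)/(18 + V) = -(-40)/(18 + V) = 40/(18 + V))
B = -1/1352 ≈ -0.00073965
U(d, v) = 1/(940/433 + v) (U(d, v) = 1/(v + 40/(18 + 20/47)) = 1/(v + 40/(866/47)) = 1/(v + 40*(47/866)) = 1/(v + 940/433) = 1/(940/433 + v))
U(B, 1117 + 763) - 1*1237090 = 433/(940 + 433*(1117 + 763)) - 1*1237090 = 433/(940 + 433*1880) - 1237090 = 433/(940 + 814040) - 1237090 = 433/814980 - 1237090 = -1008203607767/814980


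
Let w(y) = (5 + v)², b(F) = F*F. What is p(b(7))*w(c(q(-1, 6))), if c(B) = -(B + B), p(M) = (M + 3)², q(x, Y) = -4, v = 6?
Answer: 327184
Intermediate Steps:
b(F) = F²
p(M) = (3 + M)²
c(B) = -2*B
w(y) = 121 (w(y) = (5 + 6)² = 11² = 121)
p(b(7))*w(c(q(-1, 6))) = (3 + 7²)²*121 = (3 + 49)²*121 = 52²*121 = 2704*121 = 327184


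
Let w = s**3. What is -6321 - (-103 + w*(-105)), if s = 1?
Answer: -6113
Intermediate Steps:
w = 1 (w = 1**3 = 1)
-6321 - (-103 + w*(-105)) = -6321 - (-103 + 1*(-105)) = -6321 - (-103 - 105) = -6321 - 1*(-208) = -6321 + 208 = -6113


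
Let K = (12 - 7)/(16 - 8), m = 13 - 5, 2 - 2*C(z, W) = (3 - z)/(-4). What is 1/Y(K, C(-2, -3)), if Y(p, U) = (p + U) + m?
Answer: 4/41 ≈ 0.097561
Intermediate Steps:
C(z, W) = 11/8 - z/8 (C(z, W) = 1 - (3 - z)/(2*(-4)) = 1 - (3 - z)*(-1)/(2*4) = 1 - (-¾ + z/4)/2 = 1 + (3/8 - z/8) = 11/8 - z/8)
m = 8
K = 5/8 ≈ 0.62500
Y(p, U) = 8 + U + p (Y(p, U) = (p + U) + 8 = (U + p) + 8 = 8 + U + p)
1/Y(K, C(-2, -3)) = 1/(8 + (11/8 - ⅛*(-2)) + 5/8) = 1/(8 + (11/8 + ¼) + 5/8) = 1/(8 + 13/8 + 5/8) = 1/(41/4) = 4/41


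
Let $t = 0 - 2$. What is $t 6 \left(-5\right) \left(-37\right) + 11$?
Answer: $-2209$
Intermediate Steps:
$t = -2$ ($t = 0 - 2 = -2$)
$t 6 \left(-5\right) \left(-37\right) + 11 = \left(-2\right) 6 \left(-5\right) \left(-37\right) + 11 = \left(-12\right) \left(-5\right) \left(-37\right) + 11 = 60 \left(-37\right) + 11 = -2220 + 11 = -2209$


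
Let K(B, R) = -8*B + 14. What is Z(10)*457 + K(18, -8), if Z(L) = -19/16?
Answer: -10763/16 ≈ -672.69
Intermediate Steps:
K(B, R) = 14 - 8*B
Z(L) = -19/16 (Z(L) = -19*1/16 = -19/16)
Z(10)*457 + K(18, -8) = -19/16*457 + (14 - 8*18) = -8683/16 + (14 - 144) = -8683/16 - 130 = -10763/16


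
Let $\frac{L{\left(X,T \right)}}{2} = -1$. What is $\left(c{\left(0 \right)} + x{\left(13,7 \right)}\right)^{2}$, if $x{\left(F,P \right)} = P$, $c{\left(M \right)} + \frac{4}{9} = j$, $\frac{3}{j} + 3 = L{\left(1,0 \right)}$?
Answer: $\frac{71824}{2025} \approx 35.469$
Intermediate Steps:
$L{\left(X,T \right)} = -2$ ($L{\left(X,T \right)} = 2 \left(-1\right) = -2$)
$j = - \frac{3}{5}$ ($j = \frac{3}{-3 - 2} = \frac{3}{-5} = 3 \left(- \frac{1}{5}\right) = - \frac{3}{5} \approx -0.6$)
$c{\left(M \right)} = - \frac{47}{45}$ ($c{\left(M \right)} = - \frac{4}{9} - \frac{3}{5} = - \frac{47}{45}$)
$\left(c{\left(0 \right)} + x{\left(13,7 \right)}\right)^{2} = \left(- \frac{47}{45} + 7\right)^{2} = \left(\frac{268}{45}\right)^{2} = \frac{71824}{2025}$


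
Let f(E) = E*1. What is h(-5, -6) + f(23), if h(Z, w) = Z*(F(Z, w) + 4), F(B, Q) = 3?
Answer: -12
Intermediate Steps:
h(Z, w) = 7*Z (h(Z, w) = Z*(3 + 4) = Z*7 = 7*Z)
f(E) = E
h(-5, -6) + f(23) = 7*(-5) + 23 = -35 + 23 = -12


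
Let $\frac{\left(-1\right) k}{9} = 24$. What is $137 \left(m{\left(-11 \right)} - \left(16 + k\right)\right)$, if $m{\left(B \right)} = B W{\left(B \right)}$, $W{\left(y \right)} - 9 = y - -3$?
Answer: $25893$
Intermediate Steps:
$k = -216$ ($k = \left(-9\right) 24 = -216$)
$W{\left(y \right)} = 12 + y$ ($W{\left(y \right)} = 9 + \left(y - -3\right) = 9 + \left(y + 3\right) = 9 + \left(3 + y\right) = 12 + y$)
$m{\left(B \right)} = B \left(12 + B\right)$
$137 \left(m{\left(-11 \right)} - \left(16 + k\right)\right) = 137 \left(- 11 \left(12 - 11\right) - -200\right) = 137 \left(\left(-11\right) 1 + \left(\left(-5 - 11\right) + 216\right)\right) = 137 \left(-11 + \left(-16 + 216\right)\right) = 137 \left(-11 + 200\right) = 137 \cdot 189 = 25893$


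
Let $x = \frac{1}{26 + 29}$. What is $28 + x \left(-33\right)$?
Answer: $\frac{137}{5} \approx 27.4$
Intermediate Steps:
$x = \frac{1}{55} \approx 0.018182$
$28 + x \left(-33\right) = 28 + \frac{1}{55} \left(-33\right) = 28 - \frac{3}{5} = \frac{137}{5}$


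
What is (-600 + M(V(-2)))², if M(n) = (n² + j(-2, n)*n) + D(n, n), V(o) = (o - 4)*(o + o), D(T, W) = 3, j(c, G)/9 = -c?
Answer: 168921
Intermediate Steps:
j(c, G) = -9*c (j(c, G) = 9*(-c) = -9*c)
V(o) = 2*o*(-4 + o) (V(o) = (-4 + o)*(2*o) = 2*o*(-4 + o))
M(n) = 3 + n² + 18*n (M(n) = (n² + (-9*(-2))*n) + 3 = (n² + 18*n) + 3 = 3 + n² + 18*n)
(-600 + M(V(-2)))² = (-600 + (3 + (2*(-2)*(-4 - 2))² + 18*(2*(-2)*(-4 - 2))))² = (-600 + (3 + (2*(-2)*(-6))² + 18*(2*(-2)*(-6))))² = (-600 + (3 + 24² + 18*24))² = (-600 + (3 + 576 + 432))² = (-600 + 1011)² = 411² = 168921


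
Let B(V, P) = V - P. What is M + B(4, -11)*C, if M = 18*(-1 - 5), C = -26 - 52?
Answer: -1278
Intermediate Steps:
C = -78
M = -108 (M = 18*(-6) = -108)
M + B(4, -11)*C = -108 + (4 - 1*(-11))*(-78) = -108 + (4 + 11)*(-78) = -108 + 15*(-78) = -108 - 1170 = -1278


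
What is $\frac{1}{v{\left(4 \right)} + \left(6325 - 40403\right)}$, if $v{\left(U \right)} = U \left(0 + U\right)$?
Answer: $- \frac{1}{34062} \approx -2.9358 \cdot 10^{-5}$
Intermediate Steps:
$v{\left(U \right)} = U^{2}$ ($v{\left(U \right)} = U U = U^{2}$)
$\frac{1}{v{\left(4 \right)} + \left(6325 - 40403\right)} = \frac{1}{4^{2} + \left(6325 - 40403\right)} = \frac{1}{16 + \left(6325 - 40403\right)} = \frac{1}{16 - 34078} = \frac{1}{-34062} = - \frac{1}{34062}$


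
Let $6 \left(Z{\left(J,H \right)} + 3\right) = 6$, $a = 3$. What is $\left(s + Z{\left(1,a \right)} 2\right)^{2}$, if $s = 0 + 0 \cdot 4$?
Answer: $16$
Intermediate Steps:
$Z{\left(J,H \right)} = -2$ ($Z{\left(J,H \right)} = -3 + \frac{1}{6} \cdot 6 = -3 + 1 = -2$)
$s = 0$ ($s = 0 + 0 = 0$)
$\left(s + Z{\left(1,a \right)} 2\right)^{2} = \left(0 - 4\right)^{2} = \left(-4\right)^{2} = 16$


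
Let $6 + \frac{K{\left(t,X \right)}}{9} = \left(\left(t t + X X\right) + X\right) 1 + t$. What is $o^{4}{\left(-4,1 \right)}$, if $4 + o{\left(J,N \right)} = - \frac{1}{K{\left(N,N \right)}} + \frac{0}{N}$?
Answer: $\frac{25411681}{104976} \approx 242.07$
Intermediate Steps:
$K{\left(t,X \right)} = -54 + 9 X + 9 t + 9 X^{2} + 9 t^{2}$ ($K{\left(t,X \right)} = -54 + 9 \left(\left(\left(t t + X X\right) + X\right) 1 + t\right) = -54 + 9 \left(\left(\left(t^{2} + X^{2}\right) + X\right) 1 + t\right) = -54 + 9 \left(\left(\left(X^{2} + t^{2}\right) + X\right) 1 + t\right) = -54 + 9 \left(\left(X + X^{2} + t^{2}\right) 1 + t\right) = -54 + 9 \left(\left(X + X^{2} + t^{2}\right) + t\right) = -54 + 9 \left(X + t + X^{2} + t^{2}\right) = -54 + \left(9 X + 9 t + 9 X^{2} + 9 t^{2}\right) = -54 + 9 X + 9 t + 9 X^{2} + 9 t^{2}$)
$o{\left(J,N \right)} = -4 - \frac{1}{-54 + 18 N + 18 N^{2}}$ ($o{\left(J,N \right)} = -4 - \frac{1}{-54 + 9 N + 9 N + 9 N^{2} + 9 N^{2}} = -4 - \frac{1}{-54 + 18 N + 18 N^{2}}$)
$o^{4}{\left(-4,1 \right)} = \left(\frac{\frac{215}{18} - 4 - 4 \cdot 1^{2}}{-3 + 1 + 1^{2}}\right)^{4} = \left(\frac{\frac{215}{18} - 4 - 4}{-3 + 1 + 1}\right)^{4} = \left(\frac{\frac{215}{18} - 4 - 4}{-1}\right)^{4} = \left(\left(-1\right) \frac{71}{18}\right)^{4} = \left(- \frac{71}{18}\right)^{4} = \frac{25411681}{104976}$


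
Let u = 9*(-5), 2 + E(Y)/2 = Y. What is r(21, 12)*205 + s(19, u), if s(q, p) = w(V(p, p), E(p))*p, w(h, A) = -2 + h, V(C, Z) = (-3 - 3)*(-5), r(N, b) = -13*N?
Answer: -57225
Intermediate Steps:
E(Y) = -4 + 2*Y
u = -45
V(C, Z) = 30 (V(C, Z) = -6*(-5) = 30)
s(q, p) = 28*p (s(q, p) = (-2 + 30)*p = 28*p)
r(21, 12)*205 + s(19, u) = -13*21*205 + 28*(-45) = -273*205 - 1260 = -55965 - 1260 = -57225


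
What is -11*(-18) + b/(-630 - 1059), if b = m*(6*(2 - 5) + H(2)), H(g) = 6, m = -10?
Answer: 111434/563 ≈ 197.93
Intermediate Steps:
b = 120 (b = -10*(6*(2 - 5) + 6) = -10*(6*(-3) + 6) = -10*(-18 + 6) = -10*(-12) = 120)
-11*(-18) + b/(-630 - 1059) = -11*(-18) + 120/(-630 - 1059) = 198 + 120/(-1689) = 198 + 120*(-1/1689) = 198 - 40/563 = 111434/563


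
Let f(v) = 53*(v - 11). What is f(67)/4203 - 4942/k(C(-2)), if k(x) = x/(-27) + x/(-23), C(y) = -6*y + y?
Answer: 6450207673/1050750 ≈ 6138.7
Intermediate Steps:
f(v) = -583 + 53*v (f(v) = 53*(-11 + v) = -583 + 53*v)
C(y) = -5*y
k(x) = -50*x/621 (k(x) = x*(-1/27) + x*(-1/23) = -x/27 - x/23 = -50*x/621)
f(67)/4203 - 4942/k(C(-2)) = (-583 + 53*67)/4203 - 4942/((-(-250)*(-2)/621)) = (-583 + 3551)*(1/4203) - 4942/((-50/621*10)) = 2968*(1/4203) - 4942/(-500/621) = 2968/4203 - 4942*(-621/500) = 2968/4203 + 1534491/250 = 6450207673/1050750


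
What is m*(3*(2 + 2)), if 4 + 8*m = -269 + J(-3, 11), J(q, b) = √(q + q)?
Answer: -819/2 + 3*I*√6/2 ≈ -409.5 + 3.6742*I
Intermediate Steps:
J(q, b) = √2*√q (J(q, b) = √(2*q) = √2*√q)
m = -273/8 + I*√6/8 (m = -½ + (-269 + √2*√(-3))/8 = -½ + (-269 + √2*(I*√3))/8 = -½ + (-269 + I*√6)/8 = -½ + (-269/8 + I*√6/8) = -273/8 + I*√6/8 ≈ -34.125 + 0.30619*I)
m*(3*(2 + 2)) = (-273/8 + I*√6/8)*(3*(2 + 2)) = (-273/8 + I*√6/8)*(3*4) = (-273/8 + I*√6/8)*12 = -819/2 + 3*I*√6/2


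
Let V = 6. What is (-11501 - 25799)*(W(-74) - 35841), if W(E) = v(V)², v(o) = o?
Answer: 1335526500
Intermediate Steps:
W(E) = 36 (W(E) = 6² = 36)
(-11501 - 25799)*(W(-74) - 35841) = (-11501 - 25799)*(36 - 35841) = -37300*(-35805) = 1335526500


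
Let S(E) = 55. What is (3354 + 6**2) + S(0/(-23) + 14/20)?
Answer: 3445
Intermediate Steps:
(3354 + 6**2) + S(0/(-23) + 14/20) = (3354 + 6**2) + 55 = (3354 + 36) + 55 = 3390 + 55 = 3445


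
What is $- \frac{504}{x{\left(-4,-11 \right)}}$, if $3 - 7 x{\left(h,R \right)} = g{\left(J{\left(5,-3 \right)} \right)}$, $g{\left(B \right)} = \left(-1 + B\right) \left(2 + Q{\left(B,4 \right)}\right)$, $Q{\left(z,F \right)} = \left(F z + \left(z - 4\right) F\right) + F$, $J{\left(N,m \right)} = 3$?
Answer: $\frac{3528}{25} \approx 141.12$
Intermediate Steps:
$Q{\left(z,F \right)} = F + F z + F \left(-4 + z\right)$ ($Q{\left(z,F \right)} = \left(F z + \left(-4 + z\right) F\right) + F = \left(F z + F \left(-4 + z\right)\right) + F = F + F z + F \left(-4 + z\right)$)
$g{\left(B \right)} = \left(-1 + B\right) \left(-10 + 8 B\right)$ ($g{\left(B \right)} = \left(-1 + B\right) \left(2 + 4 \left(-3 + 2 B\right)\right) = \left(-1 + B\right) \left(2 + \left(-12 + 8 B\right)\right) = \left(-1 + B\right) \left(-10 + 8 B\right)$)
$x{\left(h,R \right)} = - \frac{25}{7}$ ($x{\left(h,R \right)} = \frac{3}{7} - \frac{10 - 54 + 8 \cdot 3^{2}}{7} = \frac{3}{7} - \frac{10 - 54 + 8 \cdot 9}{7} = \frac{3}{7} - \frac{10 - 54 + 72}{7} = \frac{3}{7} - 4 = - \frac{25}{7}$)
$- \frac{504}{x{\left(-4,-11 \right)}} = - \frac{504}{- \frac{25}{7}} = \left(-504\right) \left(- \frac{7}{25}\right) = \frac{3528}{25}$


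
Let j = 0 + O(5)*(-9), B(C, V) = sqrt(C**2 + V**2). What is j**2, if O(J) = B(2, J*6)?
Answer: 73224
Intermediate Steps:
O(J) = sqrt(4 + 36*J**2) (O(J) = sqrt(2**2 + (J*6)**2) = sqrt(4 + (6*J)**2) = sqrt(4 + 36*J**2))
j = -18*sqrt(226) (j = 0 + (2*sqrt(1 + 9*5**2))*(-9) = 0 + (2*sqrt(1 + 9*25))*(-9) = 0 + (2*sqrt(1 + 225))*(-9) = 0 + (2*sqrt(226))*(-9) = 0 - 18*sqrt(226) = -18*sqrt(226) ≈ -270.60)
j**2 = (-18*sqrt(226))**2 = 73224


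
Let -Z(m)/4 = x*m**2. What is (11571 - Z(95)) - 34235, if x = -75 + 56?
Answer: -708564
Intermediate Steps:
x = -19
Z(m) = 76*m**2 (Z(m) = -(-76)*m**2 = 76*m**2)
(11571 - Z(95)) - 34235 = (11571 - 76*95**2) - 34235 = (11571 - 76*9025) - 34235 = (11571 - 1*685900) - 34235 = (11571 - 685900) - 34235 = -674329 - 34235 = -708564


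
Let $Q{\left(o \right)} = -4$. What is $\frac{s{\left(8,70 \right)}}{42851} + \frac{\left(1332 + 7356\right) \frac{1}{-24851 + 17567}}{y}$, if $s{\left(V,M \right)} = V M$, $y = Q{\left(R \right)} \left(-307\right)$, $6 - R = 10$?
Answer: $\frac{96599409}{7985240999} \approx 0.012097$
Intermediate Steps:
$R = -4$ ($R = 6 - 10 = -4$)
$y = 1228$ ($y = \left(-4\right) \left(-307\right) = 1228$)
$s{\left(V,M \right)} = M V$
$\frac{s{\left(8,70 \right)}}{42851} + \frac{\left(1332 + 7356\right) \frac{1}{-24851 + 17567}}{y} = \frac{70 \cdot 8}{42851} + \frac{\left(1332 + 7356\right) \frac{1}{-24851 + 17567}}{1228} = 560 \cdot \frac{1}{42851} + \frac{8688}{-7284} \cdot \frac{1}{1228} = \frac{560}{42851} + 8688 \left(- \frac{1}{7284}\right) \frac{1}{1228} = \frac{560}{42851} - \frac{181}{186349} = \frac{96599409}{7985240999}$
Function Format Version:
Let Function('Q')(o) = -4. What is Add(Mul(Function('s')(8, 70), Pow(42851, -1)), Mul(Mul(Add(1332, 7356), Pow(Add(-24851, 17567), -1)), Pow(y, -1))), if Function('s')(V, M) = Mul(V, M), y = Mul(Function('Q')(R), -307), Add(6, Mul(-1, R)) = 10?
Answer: Rational(96599409, 7985240999) ≈ 0.012097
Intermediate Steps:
R = -4 (R = Add(6, Mul(-1, 10)) = Add(6, -10) = -4)
y = 1228 (y = Mul(-4, -307) = 1228)
Function('s')(V, M) = Mul(M, V)
Add(Mul(Function('s')(8, 70), Pow(42851, -1)), Mul(Mul(Add(1332, 7356), Pow(Add(-24851, 17567), -1)), Pow(y, -1))) = Add(Mul(Mul(70, 8), Pow(42851, -1)), Mul(Mul(Add(1332, 7356), Pow(Add(-24851, 17567), -1)), Pow(1228, -1))) = Add(Mul(560, Rational(1, 42851)), Mul(Mul(8688, Pow(-7284, -1)), Rational(1, 1228))) = Add(Rational(560, 42851), Mul(Mul(8688, Rational(-1, 7284)), Rational(1, 1228))) = Add(Rational(560, 42851), Mul(Rational(-724, 607), Rational(1, 1228))) = Add(Rational(560, 42851), Rational(-181, 186349)) = Rational(96599409, 7985240999)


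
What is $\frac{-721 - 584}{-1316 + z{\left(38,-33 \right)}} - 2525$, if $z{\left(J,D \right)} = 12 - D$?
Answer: $- \frac{3207970}{1271} \approx -2524.0$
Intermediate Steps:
$\frac{-721 - 584}{-1316 + z{\left(38,-33 \right)}} - 2525 = \frac{-721 - 584}{-1316 + \left(12 - -33\right)} - 2525 = - \frac{1305}{-1316 + \left(12 + 33\right)} - 2525 = - \frac{1305}{-1316 + 45} - 2525 = - \frac{1305}{-1271} - 2525 = \left(-1305\right) \left(- \frac{1}{1271}\right) - 2525 = \frac{1305}{1271} - 2525 = - \frac{3207970}{1271}$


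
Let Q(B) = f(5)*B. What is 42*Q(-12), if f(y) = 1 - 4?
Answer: 1512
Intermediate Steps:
f(y) = -3
Q(B) = -3*B
42*Q(-12) = 42*(-3*(-12)) = 42*36 = 1512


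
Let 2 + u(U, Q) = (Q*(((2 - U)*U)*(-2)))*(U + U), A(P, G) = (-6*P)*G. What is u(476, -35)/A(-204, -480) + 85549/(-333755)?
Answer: 501815086323583/19608773760 ≈ 25591.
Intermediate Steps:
A(P, G) = -6*G*P
u(U, Q) = -2 - 4*Q*U²*(2 - U) (u(U, Q) = -2 + (Q*(((2 - U)*U)*(-2)))*(U + U) = -2 + (Q*((U*(2 - U))*(-2)))*(2*U) = -2 + (Q*(-2*U*(2 - U)))*(2*U) = -2 + (-2*Q*U*(2 - U))*(2*U) = -2 - 4*Q*U²*(2 - U))
u(476, -35)/A(-204, -480) + 85549/(-333755) = (-2 - 8*(-35)*476² + 4*(-35)*476³)/((-6*(-480)*(-204))) + 85549/(-333755) = (-2 - 8*(-35)*226576 + 4*(-35)*107850176)/(-587520) + 85549*(-1/333755) = (-2 + 63441280 - 15099024640)*(-1/587520) - 85549/333755 = -15035583362*(-1/587520) - 85549/333755 = 7517791681/293760 - 85549/333755 = 501815086323583/19608773760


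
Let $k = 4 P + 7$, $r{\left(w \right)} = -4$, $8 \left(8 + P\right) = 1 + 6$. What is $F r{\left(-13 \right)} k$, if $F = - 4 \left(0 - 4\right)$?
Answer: $1376$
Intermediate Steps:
$P = - \frac{57}{8}$ ($P = -8 + \frac{1 + 6}{8} = -8 + \frac{1}{8} \cdot 7 = -8 + \frac{7}{8} = - \frac{57}{8} \approx -7.125$)
$k = - \frac{43}{2}$ ($k = 4 \left(- \frac{57}{8}\right) + 7 = - \frac{57}{2} + 7 = - \frac{43}{2} \approx -21.5$)
$F = 16$ ($F = \left(-4\right) \left(-4\right) = 16$)
$F r{\left(-13 \right)} k = 16 \left(-4\right) \left(- \frac{43}{2}\right) = \left(-64\right) \left(- \frac{43}{2}\right) = 1376$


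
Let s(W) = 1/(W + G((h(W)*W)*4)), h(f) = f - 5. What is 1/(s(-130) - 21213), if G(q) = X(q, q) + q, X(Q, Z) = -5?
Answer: -70065/1486288844 ≈ -4.7141e-5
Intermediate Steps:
h(f) = -5 + f
G(q) = -5 + q
s(W) = 1/(-5 + W + 4*W*(-5 + W)) (s(W) = 1/(W + (-5 + ((-5 + W)*W)*4)) = 1/(W + (-5 + (W*(-5 + W))*4)) = 1/(W + (-5 + 4*W*(-5 + W))) = 1/(-5 + W + 4*W*(-5 + W)))
1/(s(-130) - 21213) = 1/(1/(-5 - 130 + 4*(-130)*(-5 - 130)) - 21213) = 1/(1/(-5 - 130 + 4*(-130)*(-135)) - 21213) = 1/(1/(-5 - 130 + 70200) - 21213) = 1/(1/70065 - 21213) = 1/(-1486288844/70065) = -70065/1486288844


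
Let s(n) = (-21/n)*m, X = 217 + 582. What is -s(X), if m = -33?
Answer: -693/799 ≈ -0.86733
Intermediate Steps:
X = 799
s(n) = 693/n (s(n) = -21/n*(-33) = 693/n)
-s(X) = -693/799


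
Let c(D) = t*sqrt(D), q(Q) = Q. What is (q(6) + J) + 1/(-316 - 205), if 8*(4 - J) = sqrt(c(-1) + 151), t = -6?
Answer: 5209/521 - sqrt(151 - 6*I)/8 ≈ 8.4617 + 0.030511*I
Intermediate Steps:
c(D) = -6*sqrt(D)
J = 4 - sqrt(151 - 6*I)/8 (J = 4 - sqrt(-6*I + 151)/8 = 4 - sqrt(151 - 6*I)/8 ≈ 2.4637 + 0.030511*I)
(q(6) + J) + 1/(-316 - 205) = (6 + (4 - sqrt(151 - 6*I)/8)) + 1/(-316 - 205) = (10 - sqrt(151 - 6*I)/8) + 1/(-521) = (10 - sqrt(151 - 6*I)/8) - 1/521 = 5209/521 - sqrt(151 - 6*I)/8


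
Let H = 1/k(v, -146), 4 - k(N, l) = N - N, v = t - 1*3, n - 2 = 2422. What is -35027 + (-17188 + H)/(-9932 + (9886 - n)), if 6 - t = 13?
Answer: -345998009/9880 ≈ -35020.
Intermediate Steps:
t = -7 (t = 6 - 1*13 = 6 - 13 = -7)
n = 2424 (n = 2 + 2422 = 2424)
v = -10 (v = -7 - 1*3 = -7 - 3 = -10)
k(N, l) = 4 (k(N, l) = 4 - (N - N) = 4 - 1*0 = 4 + 0 = 4)
H = ¼ (H = 1/4 = ¼ ≈ 0.25000)
-35027 + (-17188 + H)/(-9932 + (9886 - n)) = -35027 + (-17188 + ¼)/(-9932 + (9886 - 1*2424)) = -35027 - 68751/(4*(-9932 + (9886 - 2424))) = -35027 - 68751/(4*(-9932 + 7462)) = -35027 - 68751/4/(-2470) = -35027 - 68751/4*(-1/2470) = -35027 + 68751/9880 = -345998009/9880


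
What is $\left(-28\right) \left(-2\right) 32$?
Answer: $1792$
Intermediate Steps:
$\left(-28\right) \left(-2\right) 32 = 56 \cdot 32 = 1792$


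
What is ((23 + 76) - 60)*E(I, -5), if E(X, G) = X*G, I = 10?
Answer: -1950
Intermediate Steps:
E(X, G) = G*X
((23 + 76) - 60)*E(I, -5) = ((23 + 76) - 60)*(-5*10) = (99 - 60)*(-50) = 39*(-50) = -1950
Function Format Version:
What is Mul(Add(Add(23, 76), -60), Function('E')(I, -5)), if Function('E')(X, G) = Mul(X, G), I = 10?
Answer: -1950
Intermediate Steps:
Function('E')(X, G) = Mul(G, X)
Mul(Add(Add(23, 76), -60), Function('E')(I, -5)) = Mul(Add(Add(23, 76), -60), Mul(-5, 10)) = Mul(Add(99, -60), -50) = Mul(39, -50) = -1950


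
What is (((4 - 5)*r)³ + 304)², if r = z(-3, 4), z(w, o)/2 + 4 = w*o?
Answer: 1093757184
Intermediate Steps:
z(w, o) = -8 + 2*o*w (z(w, o) = -8 + 2*(w*o) = -8 + 2*(o*w) = -8 + 2*o*w)
r = -32 (r = -8 + 2*4*(-3) = -8 - 24 = -32)
(((4 - 5)*r)³ + 304)² = (((4 - 5)*(-32))³ + 304)² = ((-1*(-32))³ + 304)² = (32³ + 304)² = (32768 + 304)² = 33072² = 1093757184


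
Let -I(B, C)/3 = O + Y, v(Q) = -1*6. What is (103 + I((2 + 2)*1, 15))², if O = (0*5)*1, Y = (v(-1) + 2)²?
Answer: 3025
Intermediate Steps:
v(Q) = -6
Y = 16 (Y = (-6 + 2)² = (-4)² = 16)
O = 0 (O = 0*1 = 0)
I(B, C) = -48 (I(B, C) = -3*(0 + 16) = -3*16 = -48)
(103 + I((2 + 2)*1, 15))² = (103 - 48)² = 55² = 3025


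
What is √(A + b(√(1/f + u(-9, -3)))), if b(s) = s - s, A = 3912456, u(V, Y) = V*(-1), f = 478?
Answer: 2*√978114 ≈ 1978.0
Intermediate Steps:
u(V, Y) = -V
b(s) = 0
√(A + b(√(1/f + u(-9, -3)))) = √(3912456 + 0) = √3912456 = 2*√978114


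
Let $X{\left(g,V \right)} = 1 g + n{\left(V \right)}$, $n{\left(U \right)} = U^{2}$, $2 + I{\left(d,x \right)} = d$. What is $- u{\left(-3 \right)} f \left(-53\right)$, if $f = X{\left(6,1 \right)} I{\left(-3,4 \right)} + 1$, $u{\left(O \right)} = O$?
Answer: $5406$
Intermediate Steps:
$I{\left(d,x \right)} = -2 + d$
$X{\left(g,V \right)} = g + V^{2}$ ($X{\left(g,V \right)} = 1 g + V^{2} = g + V^{2}$)
$f = -34$ ($f = \left(6 + 1^{2}\right) \left(-2 - 3\right) + 1 = \left(6 + 1\right) \left(-5\right) + 1 = 7 \left(-5\right) + 1 = -35 + 1 = -34$)
$- u{\left(-3 \right)} f \left(-53\right) = - \left(-3\right) \left(-34\right) \left(-53\right) = - 102 \left(-53\right) = \left(-1\right) \left(-5406\right) = 5406$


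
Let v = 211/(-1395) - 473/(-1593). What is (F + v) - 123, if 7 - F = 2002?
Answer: -522930002/246915 ≈ -2117.9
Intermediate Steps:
F = -1995 (F = 7 - 1*2002 = 7 - 2002 = -1995)
v = 35968/246915 (v = 211*(-1/1395) - 473*(-1/1593) = -211/1395 + 473/1593 = 35968/246915 ≈ 0.14567)
(F + v) - 123 = (-1995 + 35968/246915) - 123 = -492559457/246915 - 123 = -522930002/246915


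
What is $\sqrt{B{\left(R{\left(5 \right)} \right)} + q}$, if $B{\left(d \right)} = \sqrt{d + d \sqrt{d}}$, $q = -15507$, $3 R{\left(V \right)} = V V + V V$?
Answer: $\frac{\sqrt{-139563 + 15 \sqrt{2} \sqrt{3 + 5 \sqrt{6}}}}{3} \approx 124.49 i$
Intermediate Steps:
$R{\left(V \right)} = \frac{2 V^{2}}{3}$ ($R{\left(V \right)} = \frac{V V + V V}{3} = \frac{V^{2} + V^{2}}{3} = \frac{2 V^{2}}{3}$)
$B{\left(d \right)} = \sqrt{d + d^{\frac{3}{2}}}$
$\sqrt{B{\left(R{\left(5 \right)} \right)} + q} = \sqrt{\sqrt{\frac{2 \cdot 5^{2}}{3} + \left(\frac{2 \cdot 5^{2}}{3}\right)^{\frac{3}{2}}} - 15507} = \sqrt{\sqrt{\frac{2}{3} \cdot 25 + \left(\frac{2}{3} \cdot 25\right)^{\frac{3}{2}}} - 15507} = \sqrt{\sqrt{\frac{50}{3} + \left(\frac{50}{3}\right)^{\frac{3}{2}}} - 15507} = \sqrt{\sqrt{\frac{50}{3} + \frac{250 \sqrt{6}}{9}} - 15507} = \sqrt{-15507 + \sqrt{\frac{50}{3} + \frac{250 \sqrt{6}}{9}}}$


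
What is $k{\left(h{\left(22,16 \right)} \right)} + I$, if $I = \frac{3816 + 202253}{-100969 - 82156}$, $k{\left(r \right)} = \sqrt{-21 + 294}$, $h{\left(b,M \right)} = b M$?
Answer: $- \frac{206069}{183125} + \sqrt{273} \approx 15.397$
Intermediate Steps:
$h{\left(b,M \right)} = M b$
$k{\left(r \right)} = \sqrt{273}$
$I = - \frac{206069}{183125}$ ($I = \frac{206069}{-183125} = 206069 \left(- \frac{1}{183125}\right) = - \frac{206069}{183125} \approx -1.1253$)
$k{\left(h{\left(22,16 \right)} \right)} + I = \sqrt{273} - \frac{206069}{183125} = - \frac{206069}{183125} + \sqrt{273}$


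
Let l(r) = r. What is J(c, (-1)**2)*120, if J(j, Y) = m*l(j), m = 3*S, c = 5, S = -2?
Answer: -3600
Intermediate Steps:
m = -6 (m = 3*(-2) = -6)
J(j, Y) = -6*j
J(c, (-1)**2)*120 = -6*5*120 = -30*120 = -3600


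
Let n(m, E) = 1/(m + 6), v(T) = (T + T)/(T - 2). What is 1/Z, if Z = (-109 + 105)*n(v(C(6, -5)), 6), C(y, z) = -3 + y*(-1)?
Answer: -21/11 ≈ -1.9091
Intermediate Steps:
C(y, z) = -3 - y
v(T) = 2*T/(-2 + T) (v(T) = (2*T)/(-2 + T) = 2*T/(-2 + T))
n(m, E) = 1/(6 + m)
Z = -11/21 (Z = (-109 + 105)/(6 + 2*(-3 - 1*6)/(-2 + (-3 - 1*6))) = -4/(6 + 2*(-3 - 6)/(-2 + (-3 - 6))) = -4/(6 + 2*(-9)/(-2 - 9)) = -4/(6 + 2*(-9)/(-11)) = -4/(6 + 2*(-9)*(-1/11)) = -4/(6 + 18/11) = -4/84/11 = -4*11/84 = -11/21 ≈ -0.52381)
1/Z = 1/(-11/21) = -21/11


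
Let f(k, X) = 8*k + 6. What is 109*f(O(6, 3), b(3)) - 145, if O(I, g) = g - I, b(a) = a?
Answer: -2107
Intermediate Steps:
f(k, X) = 6 + 8*k
109*f(O(6, 3), b(3)) - 145 = 109*(6 + 8*(3 - 1*6)) - 145 = 109*(6 + 8*(3 - 6)) - 145 = 109*(6 + 8*(-3)) - 145 = 109*(6 - 24) - 145 = 109*(-18) - 145 = -1962 - 145 = -2107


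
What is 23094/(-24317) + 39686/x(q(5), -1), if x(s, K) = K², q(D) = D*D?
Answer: 965021368/24317 ≈ 39685.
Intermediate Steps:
q(D) = D²
23094/(-24317) + 39686/x(q(5), -1) = 23094/(-24317) + 39686/((-1)²) = 23094*(-1/24317) + 39686/1 = -23094/24317 + 39686*1 = -23094/24317 + 39686 = 965021368/24317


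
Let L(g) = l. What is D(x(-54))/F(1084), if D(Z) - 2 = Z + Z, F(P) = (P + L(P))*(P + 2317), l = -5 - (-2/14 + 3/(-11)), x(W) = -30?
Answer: -4466/282674115 ≈ -1.5799e-5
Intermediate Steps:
l = -353/77 (l = -5 - (-2*1/14 + 3*(-1/11)) = -5 - (-1/7 - 3/11) = -5 - 1*(-32/77) = -5 + 32/77 = -353/77 ≈ -4.5844)
L(g) = -353/77
F(P) = (2317 + P)*(-353/77 + P) (F(P) = (P - 353/77)*(P + 2317) = (-353/77 + P)*(2317 + P) = (2317 + P)*(-353/77 + P))
D(Z) = 2 + 2*Z (D(Z) = 2 + (Z + Z) = 2 + 2*Z)
D(x(-54))/F(1084) = (2 + 2*(-30))/(-116843/11 + 1084**2 + (178056/77)*1084) = (2 - 60)/(-116843/11 + 1175056 + 193012704/77) = -58/282674115/77 = -58*77/282674115 = -4466/282674115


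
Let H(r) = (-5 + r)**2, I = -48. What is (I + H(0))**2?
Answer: 529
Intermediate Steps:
(I + H(0))**2 = (-48 + (-5 + 0)**2)**2 = (-48 + (-5)**2)**2 = (-48 + 25)**2 = (-23)**2 = 529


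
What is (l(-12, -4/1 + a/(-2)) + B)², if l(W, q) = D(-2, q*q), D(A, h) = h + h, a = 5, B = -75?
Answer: 361/4 ≈ 90.250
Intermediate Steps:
D(A, h) = 2*h
l(W, q) = 2*q² (l(W, q) = 2*(q*q) = 2*q²)
(l(-12, -4/1 + a/(-2)) + B)² = (2*(-4/1 + 5/(-2))² - 75)² = (2*(-4*1 + 5*(-½))² - 75)² = (2*(-4 - 5/2)² - 75)² = (2*(-13/2)² - 75)² = (2*(169/4) - 75)² = (169/2 - 75)² = (19/2)² = 361/4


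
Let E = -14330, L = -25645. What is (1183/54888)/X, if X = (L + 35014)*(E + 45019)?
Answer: 1183/15781685428008 ≈ 7.4960e-11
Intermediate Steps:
X = 287525241 (X = (-25645 + 35014)*(-14330 + 45019) = 9369*30689 = 287525241)
(1183/54888)/X = (1183/54888)/287525241 = (1183*(1/54888))*(1/287525241) = (1183/54888)*(1/287525241) = 1183/15781685428008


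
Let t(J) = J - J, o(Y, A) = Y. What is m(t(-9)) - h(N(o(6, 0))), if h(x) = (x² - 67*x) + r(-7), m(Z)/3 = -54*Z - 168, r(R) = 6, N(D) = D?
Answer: -144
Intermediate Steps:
t(J) = 0
m(Z) = -504 - 162*Z (m(Z) = 3*(-54*Z - 168) = 3*(-168 - 54*Z) = -504 - 162*Z)
h(x) = 6 + x² - 67*x (h(x) = (x² - 67*x) + 6 = 6 + x² - 67*x)
m(t(-9)) - h(N(o(6, 0))) = (-504 - 162*0) - (6 + 6² - 67*6) = (-504 + 0) - (6 + 36 - 402) = -504 - 1*(-360) = -504 + 360 = -144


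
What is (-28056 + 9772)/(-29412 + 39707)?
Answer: -18284/10295 ≈ -1.7760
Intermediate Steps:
(-28056 + 9772)/(-29412 + 39707) = -18284/10295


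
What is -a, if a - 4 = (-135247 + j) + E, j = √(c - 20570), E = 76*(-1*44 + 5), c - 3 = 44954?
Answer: 138207 - √24387 ≈ 1.3805e+5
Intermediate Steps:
c = 44957 (c = 3 + 44954 = 44957)
E = -2964 (E = 76*(-44 + 5) = 76*(-39) = -2964)
j = √24387 (j = √(44957 - 20570) = √24387 ≈ 156.16)
a = -138207 + √24387 (a = 4 + ((-135247 + √24387) - 2964) = 4 + (-138211 + √24387) = -138207 + √24387 ≈ -1.3805e+5)
-a = -(-138207 + √24387) = 138207 - √24387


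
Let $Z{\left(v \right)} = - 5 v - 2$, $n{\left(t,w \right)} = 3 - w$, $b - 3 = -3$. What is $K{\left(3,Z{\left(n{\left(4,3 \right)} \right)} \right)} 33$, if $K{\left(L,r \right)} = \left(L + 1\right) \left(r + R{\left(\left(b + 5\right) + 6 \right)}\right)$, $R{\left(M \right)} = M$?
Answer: $1188$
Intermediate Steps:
$b = 0$ ($b = 3 - 3 = 0$)
$Z{\left(v \right)} = -2 - 5 v$
$K{\left(L,r \right)} = \left(1 + L\right) \left(11 + r\right)$ ($K{\left(L,r \right)} = \left(L + 1\right) \left(r + \left(\left(0 + 5\right) + 6\right)\right) = \left(1 + L\right) \left(r + \left(5 + 6\right)\right) = \left(1 + L\right) \left(r + 11\right) = \left(1 + L\right) \left(11 + r\right)$)
$K{\left(3,Z{\left(n{\left(4,3 \right)} \right)} \right)} 33 = \left(11 - \left(2 + 5 \left(3 - 3\right)\right) + 11 \cdot 3 + 3 \left(-2 - 5 \left(3 - 3\right)\right)\right) 33 = \left(11 - \left(2 + 5 \left(3 - 3\right)\right) + 33 + 3 \left(-2 - 5 \left(3 - 3\right)\right)\right) 33 = \left(11 - 2 + 33 + 3 \left(-2 - 0\right)\right) 33 = \left(11 + \left(-2 + 0\right) + 33 + 3 \left(-2 + 0\right)\right) 33 = \left(11 - 2 + 33 + 3 \left(-2\right)\right) 33 = \left(11 - 2 + 33 - 6\right) 33 = 36 \cdot 33 = 1188$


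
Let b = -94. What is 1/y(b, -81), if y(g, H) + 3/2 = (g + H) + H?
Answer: -2/515 ≈ -0.0038835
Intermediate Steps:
y(g, H) = -3/2 + g + 2*H (y(g, H) = -3/2 + ((g + H) + H) = -3/2 + ((H + g) + H) = -3/2 + (g + 2*H) = -3/2 + g + 2*H)
1/y(b, -81) = 1/(-3/2 - 94 + 2*(-81)) = 1/(-3/2 - 94 - 162) = 1/(-515/2) = -2/515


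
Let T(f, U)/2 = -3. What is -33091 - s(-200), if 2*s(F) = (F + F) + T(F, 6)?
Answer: -32888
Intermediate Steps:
T(f, U) = -6 (T(f, U) = 2*(-3) = -6)
s(F) = -3 + F (s(F) = ((F + F) - 6)/2 = (2*F - 6)/2 = (-6 + 2*F)/2 = -3 + F)
-33091 - s(-200) = -33091 - (-3 - 200) = -33091 - 1*(-203) = -33091 + 203 = -32888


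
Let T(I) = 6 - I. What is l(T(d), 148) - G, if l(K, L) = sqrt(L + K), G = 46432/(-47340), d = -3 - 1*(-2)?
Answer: 11608/11835 + sqrt(155) ≈ 13.431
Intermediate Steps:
d = -1 (d = -3 + 2 = -1)
G = -11608/11835 (G = 46432*(-1/47340) = -11608/11835 ≈ -0.98082)
l(K, L) = sqrt(K + L)
l(T(d), 148) - G = sqrt((6 - 1*(-1)) + 148) - 1*(-11608/11835) = sqrt((6 + 1) + 148) + 11608/11835 = sqrt(7 + 148) + 11608/11835 = sqrt(155) + 11608/11835 = 11608/11835 + sqrt(155)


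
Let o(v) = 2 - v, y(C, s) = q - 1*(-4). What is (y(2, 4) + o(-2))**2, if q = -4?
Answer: 16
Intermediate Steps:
y(C, s) = 0 (y(C, s) = -4 - 1*(-4) = -4 + 4 = 0)
(y(2, 4) + o(-2))**2 = (0 + (2 - 1*(-2)))**2 = (0 + (2 + 2))**2 = (0 + 4)**2 = 4**2 = 16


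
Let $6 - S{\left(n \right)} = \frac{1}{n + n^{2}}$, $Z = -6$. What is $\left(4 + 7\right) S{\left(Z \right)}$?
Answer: $\frac{1969}{30} \approx 65.633$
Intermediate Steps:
$S{\left(n \right)} = 6 - \frac{1}{n + n^{2}}$
$\left(4 + 7\right) S{\left(Z \right)} = \left(4 + 7\right) \frac{-1 + 6 \left(-6\right) + 6 \left(-6\right)^{2}}{\left(-6\right) \left(1 - 6\right)} = 11 \left(- \frac{-1 - 36 + 6 \cdot 36}{6 \left(-5\right)}\right) = 11 \left(\left(- \frac{1}{6}\right) \left(- \frac{1}{5}\right) \left(-1 - 36 + 216\right)\right) = 11 \left(\left(- \frac{1}{6}\right) \left(- \frac{1}{5}\right) 179\right) = 11 \cdot \frac{179}{30} = \frac{1969}{30}$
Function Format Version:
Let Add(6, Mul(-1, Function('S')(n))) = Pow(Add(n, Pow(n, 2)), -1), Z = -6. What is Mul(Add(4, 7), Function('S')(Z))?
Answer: Rational(1969, 30) ≈ 65.633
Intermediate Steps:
Function('S')(n) = Add(6, Mul(-1, Pow(Add(n, Pow(n, 2)), -1)))
Mul(Add(4, 7), Function('S')(Z)) = Mul(Add(4, 7), Mul(Pow(-6, -1), Pow(Add(1, -6), -1), Add(-1, Mul(6, -6), Mul(6, Pow(-6, 2))))) = Mul(11, Mul(Rational(-1, 6), Pow(-5, -1), Add(-1, -36, Mul(6, 36)))) = Mul(11, Mul(Rational(-1, 6), Rational(-1, 5), Add(-1, -36, 216))) = Mul(11, Mul(Rational(-1, 6), Rational(-1, 5), 179)) = Mul(11, Rational(179, 30)) = Rational(1969, 30)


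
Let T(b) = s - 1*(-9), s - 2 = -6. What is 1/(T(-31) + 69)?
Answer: 1/74 ≈ 0.013514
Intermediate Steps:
s = -4 (s = 2 - 6 = -4)
T(b) = 5 (T(b) = -4 - 1*(-9) = -4 + 9 = 5)
1/(T(-31) + 69) = 1/(5 + 69) = 1/74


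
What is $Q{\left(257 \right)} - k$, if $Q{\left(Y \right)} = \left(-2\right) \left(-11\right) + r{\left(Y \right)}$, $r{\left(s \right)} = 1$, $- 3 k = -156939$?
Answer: $-52290$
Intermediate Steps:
$k = 52313$ ($k = \left(- \frac{1}{3}\right) \left(-156939\right) = 52313$)
$Q{\left(Y \right)} = 23$ ($Q{\left(Y \right)} = \left(-2\right) \left(-11\right) + 1 = 22 + 1 = 23$)
$Q{\left(257 \right)} - k = 23 - 52313 = -52290$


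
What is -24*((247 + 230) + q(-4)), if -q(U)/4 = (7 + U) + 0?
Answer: -11160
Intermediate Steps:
q(U) = -28 - 4*U (q(U) = -4*((7 + U) + 0) = -4*(7 + U) = -28 - 4*U)
-24*((247 + 230) + q(-4)) = -24*((247 + 230) + (-28 - 4*(-4))) = -24*(477 + (-28 + 16)) = -24*(477 - 12) = -24*465 = -11160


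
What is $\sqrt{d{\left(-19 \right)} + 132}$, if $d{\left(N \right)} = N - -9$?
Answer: $\sqrt{122} \approx 11.045$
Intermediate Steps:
$d{\left(N \right)} = 9 + N$ ($d{\left(N \right)} = N + 9 = 9 + N$)
$\sqrt{d{\left(-19 \right)} + 132} = \sqrt{\left(9 - 19\right) + 132} = \sqrt{-10 + 132} = \sqrt{122}$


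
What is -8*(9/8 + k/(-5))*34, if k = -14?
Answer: -5338/5 ≈ -1067.6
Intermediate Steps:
-8*(9/8 + k/(-5))*34 = -8*(9/8 - 14/(-5))*34 = -8*(9*(⅛) - 14*(-⅕))*34 = -8*(9/8 + 14/5)*34 = -8*157/40*34 = -157/5*34 = -5338/5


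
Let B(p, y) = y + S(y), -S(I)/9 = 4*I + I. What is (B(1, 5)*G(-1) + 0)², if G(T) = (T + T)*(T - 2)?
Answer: 1742400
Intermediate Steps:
S(I) = -45*I (S(I) = -9*(4*I + I) = -45*I)
B(p, y) = -44*y (B(p, y) = y - 45*y = -44*y)
G(T) = 2*T*(-2 + T) (G(T) = (2*T)*(-2 + T) = 2*T*(-2 + T))
(B(1, 5)*G(-1) + 0)² = ((-44*5)*(2*(-1)*(-2 - 1)) + 0)² = (-440*(-1)*(-3) + 0)² = (-220*6 + 0)² = (-1320 + 0)² = (-1320)² = 1742400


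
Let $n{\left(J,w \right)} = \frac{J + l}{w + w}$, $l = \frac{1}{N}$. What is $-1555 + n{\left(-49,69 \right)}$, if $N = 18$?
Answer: $- \frac{3863501}{2484} \approx -1555.4$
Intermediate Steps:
$l = \frac{1}{18} \approx 0.055556$
$n{\left(J,w \right)} = \frac{\frac{1}{18} + J}{2 w}$ ($n{\left(J,w \right)} = \frac{J + \frac{1}{18}}{w + w} = \frac{\frac{1}{18} + J}{2 w}$)
$-1555 + n{\left(-49,69 \right)} = -1555 + \frac{1 + 18 \left(-49\right)}{36 \cdot 69} = -1555 + \frac{1}{36} \cdot \frac{1}{69} \left(1 - 882\right) = -1555 + \frac{1}{36} \cdot \frac{1}{69} \left(-881\right) = -1555 - \frac{881}{2484} = - \frac{3863501}{2484}$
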